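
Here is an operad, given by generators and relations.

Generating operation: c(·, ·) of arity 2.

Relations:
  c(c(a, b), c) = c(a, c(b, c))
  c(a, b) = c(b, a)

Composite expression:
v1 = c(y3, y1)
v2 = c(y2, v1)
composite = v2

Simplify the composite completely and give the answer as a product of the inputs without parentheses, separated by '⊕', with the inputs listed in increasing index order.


y1 ⊕ y2 ⊕ y3


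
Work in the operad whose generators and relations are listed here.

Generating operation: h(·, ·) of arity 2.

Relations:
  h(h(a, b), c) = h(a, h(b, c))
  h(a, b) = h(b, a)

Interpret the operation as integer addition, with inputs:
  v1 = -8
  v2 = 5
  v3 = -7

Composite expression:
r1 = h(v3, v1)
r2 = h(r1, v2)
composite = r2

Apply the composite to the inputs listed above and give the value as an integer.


-10

h(v3, v1) = -15
h(h(v3, v1), v2) = -10


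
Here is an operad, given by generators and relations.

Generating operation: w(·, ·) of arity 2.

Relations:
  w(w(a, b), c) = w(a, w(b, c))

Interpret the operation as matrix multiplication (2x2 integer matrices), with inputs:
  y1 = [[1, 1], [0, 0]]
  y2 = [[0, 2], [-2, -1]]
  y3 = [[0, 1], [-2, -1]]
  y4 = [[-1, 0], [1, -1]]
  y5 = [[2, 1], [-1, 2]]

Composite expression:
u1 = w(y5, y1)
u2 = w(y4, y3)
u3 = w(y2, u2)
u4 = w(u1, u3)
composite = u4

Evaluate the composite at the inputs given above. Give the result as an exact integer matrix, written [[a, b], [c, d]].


[[4, 8], [-2, -4]]

w(y5, y1) = [[2, 2], [-1, -1]]
w(y4, y3) = [[0, -1], [2, 2]]
w(y2, w(y4, y3)) = [[4, 4], [-2, 0]]
w(w(y5, y1), w(y2, w(y4, y3))) = [[4, 8], [-2, -4]]


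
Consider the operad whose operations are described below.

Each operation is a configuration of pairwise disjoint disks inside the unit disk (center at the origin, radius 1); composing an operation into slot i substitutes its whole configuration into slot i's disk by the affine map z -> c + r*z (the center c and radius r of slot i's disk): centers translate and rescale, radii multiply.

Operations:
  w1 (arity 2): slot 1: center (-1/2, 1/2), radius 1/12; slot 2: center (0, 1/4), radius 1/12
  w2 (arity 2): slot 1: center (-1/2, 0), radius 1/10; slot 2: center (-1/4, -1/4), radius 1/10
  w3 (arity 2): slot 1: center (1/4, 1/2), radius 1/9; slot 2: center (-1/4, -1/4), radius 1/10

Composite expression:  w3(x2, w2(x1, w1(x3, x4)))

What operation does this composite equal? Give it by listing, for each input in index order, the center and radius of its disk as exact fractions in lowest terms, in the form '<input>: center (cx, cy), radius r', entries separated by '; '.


x1: center (-3/10, -1/4), radius 1/100; x2: center (1/4, 1/2), radius 1/9; x3: center (-7/25, -27/100), radius 1/1200; x4: center (-11/40, -109/400), radius 1/1200


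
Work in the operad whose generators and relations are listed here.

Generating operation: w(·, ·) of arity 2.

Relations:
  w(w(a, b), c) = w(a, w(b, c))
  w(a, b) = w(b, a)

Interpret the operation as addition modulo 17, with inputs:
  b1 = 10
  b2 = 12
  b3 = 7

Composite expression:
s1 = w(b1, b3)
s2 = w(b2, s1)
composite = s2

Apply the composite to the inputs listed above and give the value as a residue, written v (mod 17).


12 (mod 17)

w(b1, b3) = 0
w(b2, w(b1, b3)) = 12


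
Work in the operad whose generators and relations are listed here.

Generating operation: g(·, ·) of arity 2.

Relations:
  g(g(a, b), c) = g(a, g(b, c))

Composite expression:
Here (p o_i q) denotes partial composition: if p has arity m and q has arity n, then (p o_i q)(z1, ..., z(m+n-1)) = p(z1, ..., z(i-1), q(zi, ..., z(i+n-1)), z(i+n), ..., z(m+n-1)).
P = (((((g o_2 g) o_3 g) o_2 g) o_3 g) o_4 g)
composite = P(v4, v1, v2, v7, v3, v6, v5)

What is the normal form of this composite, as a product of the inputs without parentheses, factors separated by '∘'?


v4 ∘ v1 ∘ v2 ∘ v7 ∘ v3 ∘ v6 ∘ v5


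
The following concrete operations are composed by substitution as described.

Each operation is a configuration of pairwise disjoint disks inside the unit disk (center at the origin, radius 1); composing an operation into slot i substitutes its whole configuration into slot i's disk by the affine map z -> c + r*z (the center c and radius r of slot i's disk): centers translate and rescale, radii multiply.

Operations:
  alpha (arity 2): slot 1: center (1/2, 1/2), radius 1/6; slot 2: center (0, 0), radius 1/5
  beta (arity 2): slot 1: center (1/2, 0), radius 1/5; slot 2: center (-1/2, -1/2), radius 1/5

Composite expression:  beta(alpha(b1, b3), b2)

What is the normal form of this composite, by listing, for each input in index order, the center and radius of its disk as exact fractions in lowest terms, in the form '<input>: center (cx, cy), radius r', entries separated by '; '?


b1: center (3/5, 1/10), radius 1/30; b2: center (-1/2, -1/2), radius 1/5; b3: center (1/2, 0), radius 1/25

Affine substitution under beta: radii multiply and b-centers shift.
b1 passes through 2 substitutions, ending at center (3/5, 1/10), radius 1/30
b3 passes through 2 substitutions, ending at center (1/2, 0), radius 1/25
b2 passes through 1 substitution, ending at center (-1/2, -1/2), radius 1/5


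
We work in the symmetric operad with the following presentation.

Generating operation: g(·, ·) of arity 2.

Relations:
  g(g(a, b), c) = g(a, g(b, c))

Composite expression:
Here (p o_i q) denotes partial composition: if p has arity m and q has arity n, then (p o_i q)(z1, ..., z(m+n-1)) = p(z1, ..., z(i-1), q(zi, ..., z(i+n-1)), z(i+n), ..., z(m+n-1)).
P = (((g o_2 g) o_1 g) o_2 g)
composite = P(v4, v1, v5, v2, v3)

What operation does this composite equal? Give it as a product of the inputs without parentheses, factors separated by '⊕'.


v4 ⊕ v1 ⊕ v5 ⊕ v2 ⊕ v3

Every regrouping of g is equal, so read the v-inputs in written order.
g(v1, v5) unparenthesizes to v1 ⊕ v5
g(v4, g(v1, v5)) unparenthesizes to v4 ⊕ v1 ⊕ v5
g(v2, v3) unparenthesizes to v2 ⊕ v3
g(g(v4, g(v1, v5)), g(v2, v3)) unparenthesizes to v4 ⊕ v1 ⊕ v5 ⊕ v2 ⊕ v3


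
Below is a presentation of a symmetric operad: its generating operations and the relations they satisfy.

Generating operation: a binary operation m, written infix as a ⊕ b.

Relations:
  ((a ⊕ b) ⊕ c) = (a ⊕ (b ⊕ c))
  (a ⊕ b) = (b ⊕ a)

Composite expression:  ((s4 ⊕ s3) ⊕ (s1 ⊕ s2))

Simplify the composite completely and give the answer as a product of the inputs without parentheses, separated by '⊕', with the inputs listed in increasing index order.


s1 ⊕ s2 ⊕ s3 ⊕ s4


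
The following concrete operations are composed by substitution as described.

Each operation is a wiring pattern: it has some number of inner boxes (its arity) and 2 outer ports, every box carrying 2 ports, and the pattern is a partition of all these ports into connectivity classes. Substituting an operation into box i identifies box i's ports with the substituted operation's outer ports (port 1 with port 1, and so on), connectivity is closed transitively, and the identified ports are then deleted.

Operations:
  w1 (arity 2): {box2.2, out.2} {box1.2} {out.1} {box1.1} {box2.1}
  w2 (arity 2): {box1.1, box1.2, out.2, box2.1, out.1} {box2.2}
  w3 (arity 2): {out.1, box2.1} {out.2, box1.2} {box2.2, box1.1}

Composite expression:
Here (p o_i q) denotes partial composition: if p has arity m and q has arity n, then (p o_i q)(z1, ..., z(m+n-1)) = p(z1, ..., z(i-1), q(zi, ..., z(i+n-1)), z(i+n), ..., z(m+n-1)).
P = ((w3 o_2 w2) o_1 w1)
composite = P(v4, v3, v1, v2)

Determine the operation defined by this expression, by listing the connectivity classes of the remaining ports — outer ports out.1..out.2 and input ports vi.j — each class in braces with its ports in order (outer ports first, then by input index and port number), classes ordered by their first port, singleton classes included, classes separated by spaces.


{out.1, v1.1, v1.2, v2.1} {out.2, v3.2} {v2.2} {v3.1} {v4.1} {v4.2}

Substituting into w3 glues patterns; closure does the rest.
composing w1 on (v4, v3), with out.j its own outer ports: {out.1} {out.2, v3.2} {v3.1} {v4.1} {v4.2}
composing w2 on (v1, v2), with out.j its own outer ports: {out.1, out.2, v1.1, v1.2, v2.1} {v2.2}
composing w3 on (v4, v3, v1, v2), with out.j its own outer ports: {out.1, v1.1, v1.2, v2.1} {out.2, v3.2} {v2.2} {v3.1} {v4.1} {v4.2}


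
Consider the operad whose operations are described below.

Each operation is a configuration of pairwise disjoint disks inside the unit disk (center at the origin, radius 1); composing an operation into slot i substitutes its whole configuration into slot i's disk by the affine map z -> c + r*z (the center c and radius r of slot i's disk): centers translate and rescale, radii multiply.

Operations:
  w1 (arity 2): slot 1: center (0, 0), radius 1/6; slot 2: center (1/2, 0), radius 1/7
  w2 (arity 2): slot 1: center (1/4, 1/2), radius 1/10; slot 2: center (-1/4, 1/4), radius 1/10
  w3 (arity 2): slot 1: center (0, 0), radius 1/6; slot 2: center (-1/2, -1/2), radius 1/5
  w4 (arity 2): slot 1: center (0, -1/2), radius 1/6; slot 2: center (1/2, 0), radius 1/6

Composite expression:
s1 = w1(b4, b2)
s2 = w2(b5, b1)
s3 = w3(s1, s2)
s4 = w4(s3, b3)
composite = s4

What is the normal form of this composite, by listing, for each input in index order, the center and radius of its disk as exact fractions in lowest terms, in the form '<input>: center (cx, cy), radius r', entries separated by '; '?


b1: center (-11/120, -23/40), radius 1/300; b2: center (1/72, -1/2), radius 1/252; b3: center (1/2, 0), radius 1/6; b4: center (0, -1/2), radius 1/216; b5: center (-3/40, -17/30), radius 1/300

Only the slot chain above each b matters under w4; compose those maps.
input b4: composing its 3 substitution steps yields center (0, -1/2), radius 1/216
input b2: composing its 3 substitution steps yields center (1/72, -1/2), radius 1/252
input b5: composing its 3 substitution steps yields center (-3/40, -17/30), radius 1/300
input b1: composing its 3 substitution steps yields center (-11/120, -23/40), radius 1/300
input b3: composing its 1 substitution step yields center (1/2, 0), radius 1/6


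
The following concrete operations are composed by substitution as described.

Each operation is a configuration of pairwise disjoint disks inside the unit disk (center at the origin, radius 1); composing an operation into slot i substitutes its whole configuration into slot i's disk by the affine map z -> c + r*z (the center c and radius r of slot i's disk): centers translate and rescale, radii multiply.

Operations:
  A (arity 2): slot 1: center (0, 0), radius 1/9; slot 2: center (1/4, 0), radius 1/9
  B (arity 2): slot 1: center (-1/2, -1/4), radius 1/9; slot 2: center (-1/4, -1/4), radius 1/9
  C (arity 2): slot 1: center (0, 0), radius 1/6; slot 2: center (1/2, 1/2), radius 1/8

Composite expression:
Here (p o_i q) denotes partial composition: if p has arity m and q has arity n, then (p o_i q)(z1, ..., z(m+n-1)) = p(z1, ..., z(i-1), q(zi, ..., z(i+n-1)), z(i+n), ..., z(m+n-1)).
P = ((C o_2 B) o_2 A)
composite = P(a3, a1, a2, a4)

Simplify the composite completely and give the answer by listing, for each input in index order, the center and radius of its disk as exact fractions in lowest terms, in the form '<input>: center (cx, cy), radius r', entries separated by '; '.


a1: center (7/16, 15/32), radius 1/648; a2: center (127/288, 15/32), radius 1/648; a3: center (0, 0), radius 1/6; a4: center (15/32, 15/32), radius 1/72

Below C, radii multiply path by path; the a-disk centers shift.
input a3: applying the 1 nested substitution gives center (0, 0), radius 1/6
input a1: applying the 3 nested substitutions gives center (7/16, 15/32), radius 1/648
input a2: applying the 3 nested substitutions gives center (127/288, 15/32), radius 1/648
input a4: applying the 2 nested substitutions gives center (15/32, 15/32), radius 1/72


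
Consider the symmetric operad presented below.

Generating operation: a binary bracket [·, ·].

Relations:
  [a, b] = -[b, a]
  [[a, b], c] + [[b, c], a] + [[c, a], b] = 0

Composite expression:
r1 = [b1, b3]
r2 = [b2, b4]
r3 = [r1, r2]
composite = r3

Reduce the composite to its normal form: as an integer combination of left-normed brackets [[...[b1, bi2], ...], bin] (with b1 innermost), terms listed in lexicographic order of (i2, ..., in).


[[[b1, b3], b2], b4] - [[[b1, b3], b4], b2]

Antisymmetry and Jacobi reduce to b1-anchored left-normed brackets.
Composite bracket: [[b1, b3], [b2, b4]]
The bracket unfolds into 8 signed words via [a, b] = ab - ba (2^3 = 8).
Collect the words opening with b1:
  b1b3b2b4 appears with sign +1, giving the term +[[[b1, b3], b2], b4]
  b1b3b4b2 appears with sign -1, giving the term -[[[b1, b3], b4], b2]


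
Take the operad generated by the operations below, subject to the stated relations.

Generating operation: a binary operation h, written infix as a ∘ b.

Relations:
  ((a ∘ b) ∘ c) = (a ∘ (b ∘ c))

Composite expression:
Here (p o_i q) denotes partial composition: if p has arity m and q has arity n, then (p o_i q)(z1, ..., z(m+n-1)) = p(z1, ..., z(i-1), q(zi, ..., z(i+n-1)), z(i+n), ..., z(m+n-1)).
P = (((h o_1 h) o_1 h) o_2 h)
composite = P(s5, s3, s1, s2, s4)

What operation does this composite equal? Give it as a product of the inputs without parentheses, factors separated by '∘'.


Key point: h is associative — brackets drop, the s-order remains.
(s3 ∘ s1) spells out as s3 ∘ s1
(s5 ∘ (s3 ∘ s1)) spells out as s5 ∘ s3 ∘ s1
((s5 ∘ (s3 ∘ s1)) ∘ s2) spells out as s5 ∘ s3 ∘ s1 ∘ s2
(((s5 ∘ (s3 ∘ s1)) ∘ s2) ∘ s4) spells out as s5 ∘ s3 ∘ s1 ∘ s2 ∘ s4

s5 ∘ s3 ∘ s1 ∘ s2 ∘ s4


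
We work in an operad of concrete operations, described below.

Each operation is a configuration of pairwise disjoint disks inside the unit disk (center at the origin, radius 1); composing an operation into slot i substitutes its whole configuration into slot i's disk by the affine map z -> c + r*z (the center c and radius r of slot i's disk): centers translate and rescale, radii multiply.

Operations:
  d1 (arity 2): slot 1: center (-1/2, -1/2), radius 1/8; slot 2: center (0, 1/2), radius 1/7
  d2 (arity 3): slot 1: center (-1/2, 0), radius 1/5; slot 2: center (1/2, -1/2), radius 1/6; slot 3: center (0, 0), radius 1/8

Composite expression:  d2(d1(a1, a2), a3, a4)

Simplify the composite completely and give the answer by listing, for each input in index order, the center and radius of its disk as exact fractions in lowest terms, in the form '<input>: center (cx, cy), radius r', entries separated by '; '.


a1: center (-3/5, -1/10), radius 1/40; a2: center (-1/2, 1/10), radius 1/35; a3: center (1/2, -1/2), radius 1/6; a4: center (0, 0), radius 1/8


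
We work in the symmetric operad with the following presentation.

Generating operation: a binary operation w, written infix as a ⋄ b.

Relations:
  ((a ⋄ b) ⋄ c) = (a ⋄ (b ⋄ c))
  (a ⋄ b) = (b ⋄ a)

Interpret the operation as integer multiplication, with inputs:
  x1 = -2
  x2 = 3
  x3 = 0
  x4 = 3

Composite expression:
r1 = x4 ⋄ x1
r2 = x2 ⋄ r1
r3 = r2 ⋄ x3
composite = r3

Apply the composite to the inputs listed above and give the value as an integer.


0

(x4 ⋄ x1) = -6
(x2 ⋄ (x4 ⋄ x1)) = -18
((x2 ⋄ (x4 ⋄ x1)) ⋄ x3) = 0


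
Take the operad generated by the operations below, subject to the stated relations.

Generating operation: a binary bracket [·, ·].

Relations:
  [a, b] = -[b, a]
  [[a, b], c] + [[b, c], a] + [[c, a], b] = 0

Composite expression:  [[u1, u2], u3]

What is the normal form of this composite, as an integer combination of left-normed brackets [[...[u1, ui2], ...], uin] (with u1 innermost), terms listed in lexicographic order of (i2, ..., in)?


[[u1, u2], u3]

Antisymmetry and Jacobi reduce to u1-anchored left-normed brackets.
Composite bracket: [[u1, u2], u3]
Each bracket splits as ab - ba, giving 4 signed words (2^2 = 4).
Keep just the words that open with u1:
  u1u2u3 (sign +1) contributes +[[u1, u2], u3]


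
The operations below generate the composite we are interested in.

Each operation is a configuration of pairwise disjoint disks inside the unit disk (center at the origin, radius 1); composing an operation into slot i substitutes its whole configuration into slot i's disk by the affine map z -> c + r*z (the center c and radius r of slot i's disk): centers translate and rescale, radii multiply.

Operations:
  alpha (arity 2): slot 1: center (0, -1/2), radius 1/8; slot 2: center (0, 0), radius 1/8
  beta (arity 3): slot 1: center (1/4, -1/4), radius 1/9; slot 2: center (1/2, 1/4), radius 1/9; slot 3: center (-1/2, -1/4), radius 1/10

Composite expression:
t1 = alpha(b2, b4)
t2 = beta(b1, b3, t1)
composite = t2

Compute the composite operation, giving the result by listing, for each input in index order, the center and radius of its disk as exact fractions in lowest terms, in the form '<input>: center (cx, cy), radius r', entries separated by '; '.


b1: center (1/4, -1/4), radius 1/9; b2: center (-1/2, -3/10), radius 1/80; b3: center (1/2, 1/4), radius 1/9; b4: center (-1/2, -1/4), radius 1/80


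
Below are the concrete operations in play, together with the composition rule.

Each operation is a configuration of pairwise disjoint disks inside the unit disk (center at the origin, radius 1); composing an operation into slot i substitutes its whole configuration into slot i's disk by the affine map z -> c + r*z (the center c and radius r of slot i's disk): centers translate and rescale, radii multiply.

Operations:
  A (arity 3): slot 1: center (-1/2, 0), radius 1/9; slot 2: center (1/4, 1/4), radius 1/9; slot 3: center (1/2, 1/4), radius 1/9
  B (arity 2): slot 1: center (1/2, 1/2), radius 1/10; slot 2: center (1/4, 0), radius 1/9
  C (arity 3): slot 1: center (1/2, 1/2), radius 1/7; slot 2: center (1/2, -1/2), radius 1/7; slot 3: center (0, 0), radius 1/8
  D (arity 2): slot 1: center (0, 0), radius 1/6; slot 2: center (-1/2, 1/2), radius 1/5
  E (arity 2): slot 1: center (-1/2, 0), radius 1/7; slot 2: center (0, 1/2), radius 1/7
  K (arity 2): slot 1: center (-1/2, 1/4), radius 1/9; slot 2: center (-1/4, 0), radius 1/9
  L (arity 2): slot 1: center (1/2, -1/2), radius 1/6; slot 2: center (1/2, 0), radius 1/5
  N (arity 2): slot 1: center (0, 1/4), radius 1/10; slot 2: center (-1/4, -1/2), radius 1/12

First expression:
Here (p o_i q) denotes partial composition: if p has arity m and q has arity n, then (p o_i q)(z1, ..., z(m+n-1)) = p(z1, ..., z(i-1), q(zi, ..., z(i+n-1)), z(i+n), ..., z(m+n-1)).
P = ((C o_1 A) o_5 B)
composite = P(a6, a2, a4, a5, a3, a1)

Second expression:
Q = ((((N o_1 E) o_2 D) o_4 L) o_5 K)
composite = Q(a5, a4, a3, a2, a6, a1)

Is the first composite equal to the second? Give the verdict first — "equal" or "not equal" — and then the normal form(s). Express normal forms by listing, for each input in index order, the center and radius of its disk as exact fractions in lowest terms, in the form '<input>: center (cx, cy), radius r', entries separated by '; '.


not equal — first a1: center (1/32, 0), radius 1/72; a2: center (15/28, 15/28), radius 1/63; a3: center (1/16, 1/16), radius 1/80; a4: center (4/7, 15/28), radius 1/63; a5: center (1/2, -1/2), radius 1/7; a6: center (3/7, 1/2), radius 1/63, second a1: center (-17/80, -1/2), radius 1/540; a2: center (-5/24, -13/24), radius 1/72; a3: center (-1/140, 43/140), radius 1/350; a4: center (0, 3/10), radius 1/420; a5: center (-1/20, 1/4), radius 1/70; a6: center (-13/60, -119/240), radius 1/540


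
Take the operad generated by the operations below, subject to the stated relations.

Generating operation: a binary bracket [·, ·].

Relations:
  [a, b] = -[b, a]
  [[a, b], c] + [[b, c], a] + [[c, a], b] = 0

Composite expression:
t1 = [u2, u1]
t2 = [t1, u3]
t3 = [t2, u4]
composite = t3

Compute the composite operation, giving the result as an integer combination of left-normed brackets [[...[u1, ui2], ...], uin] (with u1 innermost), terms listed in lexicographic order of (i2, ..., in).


-[[[u1, u2], u3], u4]


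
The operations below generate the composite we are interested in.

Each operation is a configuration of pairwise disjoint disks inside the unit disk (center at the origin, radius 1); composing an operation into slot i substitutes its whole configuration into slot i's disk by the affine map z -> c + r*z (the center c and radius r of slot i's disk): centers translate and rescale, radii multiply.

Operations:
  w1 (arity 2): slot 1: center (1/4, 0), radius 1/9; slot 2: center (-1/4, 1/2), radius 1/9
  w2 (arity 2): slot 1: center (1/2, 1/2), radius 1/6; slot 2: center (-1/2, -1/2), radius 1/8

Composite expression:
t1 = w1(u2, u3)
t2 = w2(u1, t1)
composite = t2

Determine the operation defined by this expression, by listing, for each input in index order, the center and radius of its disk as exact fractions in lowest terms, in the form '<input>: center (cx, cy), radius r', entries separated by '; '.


u1: center (1/2, 1/2), radius 1/6; u2: center (-15/32, -1/2), radius 1/72; u3: center (-17/32, -7/16), radius 1/72

Affine substitution under w2: radii multiply and u-centers shift.
tracing u1 down its 1-map path: center (1/2, 1/2), radius 1/6
tracing u2 down its 2-map path: center (-15/32, -1/2), radius 1/72
tracing u3 down its 2-map path: center (-17/32, -7/16), radius 1/72


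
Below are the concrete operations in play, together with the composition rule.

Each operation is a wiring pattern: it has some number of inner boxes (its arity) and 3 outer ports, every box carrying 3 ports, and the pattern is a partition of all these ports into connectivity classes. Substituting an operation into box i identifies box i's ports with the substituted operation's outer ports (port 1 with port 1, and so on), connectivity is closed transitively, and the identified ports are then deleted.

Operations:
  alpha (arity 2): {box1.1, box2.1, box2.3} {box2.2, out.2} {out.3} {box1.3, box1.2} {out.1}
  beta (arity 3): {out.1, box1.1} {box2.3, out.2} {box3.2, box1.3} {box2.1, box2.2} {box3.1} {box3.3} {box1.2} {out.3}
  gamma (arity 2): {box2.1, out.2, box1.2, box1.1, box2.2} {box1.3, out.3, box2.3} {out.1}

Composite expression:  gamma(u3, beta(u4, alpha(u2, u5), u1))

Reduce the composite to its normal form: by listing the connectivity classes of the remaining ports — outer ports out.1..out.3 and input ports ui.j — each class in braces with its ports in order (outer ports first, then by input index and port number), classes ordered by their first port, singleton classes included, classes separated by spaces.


{out.1} {out.2, u3.1, u3.2, u4.1} {out.3, u3.3} {u1.1} {u1.2, u4.3} {u1.3} {u2.1, u5.1, u5.3} {u2.2, u2.3} {u4.2} {u5.2}


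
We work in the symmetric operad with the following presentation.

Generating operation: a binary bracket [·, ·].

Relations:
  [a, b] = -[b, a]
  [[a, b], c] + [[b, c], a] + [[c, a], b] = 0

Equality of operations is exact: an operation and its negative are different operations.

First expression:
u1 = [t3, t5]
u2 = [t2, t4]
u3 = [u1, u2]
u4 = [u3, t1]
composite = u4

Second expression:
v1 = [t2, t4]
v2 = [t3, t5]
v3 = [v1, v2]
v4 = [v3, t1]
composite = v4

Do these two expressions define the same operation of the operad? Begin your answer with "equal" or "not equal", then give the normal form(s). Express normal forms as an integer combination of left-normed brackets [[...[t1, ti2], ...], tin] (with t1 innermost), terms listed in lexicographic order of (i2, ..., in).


not equal; the first gives [[[[t1, t2], t4], t3], t5] - [[[[t1, t2], t4], t5], t3] - [[[[t1, t3], t5], t2], t4] + [[[[t1, t3], t5], t4], t2] - [[[[t1, t4], t2], t3], t5] + [[[[t1, t4], t2], t5], t3] + [[[[t1, t5], t3], t2], t4] - [[[[t1, t5], t3], t4], t2] and the second -[[[[t1, t2], t4], t3], t5] + [[[[t1, t2], t4], t5], t3] + [[[[t1, t3], t5], t2], t4] - [[[[t1, t3], t5], t4], t2] + [[[[t1, t4], t2], t3], t5] - [[[[t1, t4], t2], t5], t3] - [[[[t1, t5], t3], t2], t4] + [[[[t1, t5], t3], t4], t2]

Reducing the first expression gives [[[[t1, t2], t4], t3], t5] - [[[[t1, t2], t4], t5], t3] - [[[[t1, t3], t5], t2], t4] + [[[[t1, t3], t5], t4], t2] - [[[[t1, t4], t2], t3], t5] + [[[[t1, t4], t2], t5], t3] + [[[[t1, t5], t3], t2], t4] - [[[[t1, t5], t3], t4], t2]
Reducing the second expression gives -[[[[t1, t2], t4], t3], t5] + [[[[t1, t2], t4], t5], t3] + [[[[t1, t3], t5], t2], t4] - [[[[t1, t3], t5], t4], t2] + [[[[t1, t4], t2], t3], t5] - [[[[t1, t4], t2], t5], t3] - [[[[t1, t5], t3], t2], t4] + [[[[t1, t5], t3], t4], t2]
Distinct normal forms: not equal.


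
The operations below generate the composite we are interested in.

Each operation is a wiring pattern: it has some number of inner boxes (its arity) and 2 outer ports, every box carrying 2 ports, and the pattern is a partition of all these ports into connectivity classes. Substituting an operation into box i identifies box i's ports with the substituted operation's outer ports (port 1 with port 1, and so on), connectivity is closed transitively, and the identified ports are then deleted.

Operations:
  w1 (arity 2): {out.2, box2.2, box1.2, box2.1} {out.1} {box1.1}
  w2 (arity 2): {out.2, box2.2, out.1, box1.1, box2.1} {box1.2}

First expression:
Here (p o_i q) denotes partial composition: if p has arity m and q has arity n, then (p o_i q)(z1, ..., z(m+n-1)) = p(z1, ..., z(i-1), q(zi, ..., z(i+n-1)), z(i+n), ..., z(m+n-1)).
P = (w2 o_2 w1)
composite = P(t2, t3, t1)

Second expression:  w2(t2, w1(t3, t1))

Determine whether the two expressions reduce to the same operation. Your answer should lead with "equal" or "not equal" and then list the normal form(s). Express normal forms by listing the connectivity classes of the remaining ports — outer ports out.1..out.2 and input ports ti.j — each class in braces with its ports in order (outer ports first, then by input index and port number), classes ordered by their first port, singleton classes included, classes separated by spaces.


equal; both compose to {out.1, out.2, t1.1, t1.2, t2.1, t3.2} {t2.2} {t3.1}

Reducing the first expression gives {out.1, out.2, t1.1, t1.2, t2.1, t3.2} {t2.2} {t3.1}
Reducing the second expression gives {out.1, out.2, t1.1, t1.2, t2.1, t3.2} {t2.2} {t3.1}
One common form — equal.


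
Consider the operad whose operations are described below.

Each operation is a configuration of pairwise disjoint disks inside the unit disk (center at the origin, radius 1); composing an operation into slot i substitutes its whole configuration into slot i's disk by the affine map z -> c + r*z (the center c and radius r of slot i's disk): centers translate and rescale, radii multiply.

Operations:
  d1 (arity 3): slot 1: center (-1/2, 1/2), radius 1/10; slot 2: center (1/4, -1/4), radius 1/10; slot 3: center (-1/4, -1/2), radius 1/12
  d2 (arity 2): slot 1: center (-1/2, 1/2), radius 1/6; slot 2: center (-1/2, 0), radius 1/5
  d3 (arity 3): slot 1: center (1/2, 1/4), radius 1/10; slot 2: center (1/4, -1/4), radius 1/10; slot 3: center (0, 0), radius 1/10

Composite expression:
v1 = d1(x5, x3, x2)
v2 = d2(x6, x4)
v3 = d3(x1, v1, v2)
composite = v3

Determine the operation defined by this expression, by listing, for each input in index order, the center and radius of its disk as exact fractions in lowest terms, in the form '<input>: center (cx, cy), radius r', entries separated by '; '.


x1: center (1/2, 1/4), radius 1/10; x2: center (9/40, -3/10), radius 1/120; x3: center (11/40, -11/40), radius 1/100; x4: center (-1/20, 0), radius 1/50; x5: center (1/5, -1/5), radius 1/100; x6: center (-1/20, 1/20), radius 1/60


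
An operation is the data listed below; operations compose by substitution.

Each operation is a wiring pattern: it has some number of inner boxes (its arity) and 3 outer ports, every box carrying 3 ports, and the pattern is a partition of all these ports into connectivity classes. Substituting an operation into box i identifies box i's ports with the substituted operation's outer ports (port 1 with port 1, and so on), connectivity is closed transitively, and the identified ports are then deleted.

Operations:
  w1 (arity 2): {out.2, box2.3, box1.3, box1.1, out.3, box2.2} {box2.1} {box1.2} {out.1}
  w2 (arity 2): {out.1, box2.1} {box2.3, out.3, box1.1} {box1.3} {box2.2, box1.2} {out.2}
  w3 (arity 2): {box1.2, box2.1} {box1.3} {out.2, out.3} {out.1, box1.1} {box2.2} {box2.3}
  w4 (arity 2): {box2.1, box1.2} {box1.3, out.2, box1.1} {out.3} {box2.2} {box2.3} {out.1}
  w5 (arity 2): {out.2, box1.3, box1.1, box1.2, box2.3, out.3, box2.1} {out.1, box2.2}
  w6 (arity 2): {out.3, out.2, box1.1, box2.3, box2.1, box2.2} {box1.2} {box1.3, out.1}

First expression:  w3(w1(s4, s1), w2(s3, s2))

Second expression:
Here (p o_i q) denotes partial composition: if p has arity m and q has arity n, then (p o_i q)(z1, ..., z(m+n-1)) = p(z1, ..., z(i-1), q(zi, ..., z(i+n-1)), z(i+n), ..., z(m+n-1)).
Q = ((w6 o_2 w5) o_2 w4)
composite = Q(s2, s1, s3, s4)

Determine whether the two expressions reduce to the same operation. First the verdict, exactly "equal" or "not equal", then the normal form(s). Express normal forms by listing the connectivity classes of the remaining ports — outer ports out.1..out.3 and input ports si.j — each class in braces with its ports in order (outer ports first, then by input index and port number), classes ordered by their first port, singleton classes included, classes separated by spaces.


not equal: they reduce to {out.1} {out.2, out.3} {s1.1} {s1.2, s1.3, s2.1, s4.1, s4.3} {s2.2, s3.2} {s2.3, s3.1} {s3.3} {s4.2} and {out.1, s2.3} {out.2, out.3, s1.1, s1.3, s2.1, s4.1, s4.2, s4.3} {s1.2, s3.1} {s2.2} {s3.2} {s3.3}

The first expression, normalized: {out.1} {out.2, out.3} {s1.1} {s1.2, s1.3, s2.1, s4.1, s4.3} {s2.2, s3.2} {s2.3, s3.1} {s3.3} {s4.2}
The second expression, normalized: {out.1, s2.3} {out.2, out.3, s1.1, s1.3, s2.1, s4.1, s4.2, s4.3} {s1.2, s3.1} {s2.2} {s3.2} {s3.3}
The normal forms differ: not equal.


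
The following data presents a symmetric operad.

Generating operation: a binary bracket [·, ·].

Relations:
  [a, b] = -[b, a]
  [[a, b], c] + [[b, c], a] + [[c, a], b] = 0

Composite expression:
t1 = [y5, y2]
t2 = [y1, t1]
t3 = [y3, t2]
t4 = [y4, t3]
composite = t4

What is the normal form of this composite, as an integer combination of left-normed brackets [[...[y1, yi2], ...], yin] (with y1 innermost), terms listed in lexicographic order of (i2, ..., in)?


-[[[[y1, y2], y5], y3], y4] + [[[[y1, y5], y2], y3], y4]

Left-normed coefficients sit on the y1-initial expansion words.
Composite bracket: [y4, [y3, [y1, [y5, y2]]]]
Full expansion: 16 signed words from ab - ba (2^4 = 16).
Coefficients come from the y1-initial words:
  y1y2y5y3y4 (sign -1) contributes -[[[[y1, y2], y5], y3], y4]
  y1y5y2y3y4 (sign +1) contributes +[[[[y1, y5], y2], y3], y4]


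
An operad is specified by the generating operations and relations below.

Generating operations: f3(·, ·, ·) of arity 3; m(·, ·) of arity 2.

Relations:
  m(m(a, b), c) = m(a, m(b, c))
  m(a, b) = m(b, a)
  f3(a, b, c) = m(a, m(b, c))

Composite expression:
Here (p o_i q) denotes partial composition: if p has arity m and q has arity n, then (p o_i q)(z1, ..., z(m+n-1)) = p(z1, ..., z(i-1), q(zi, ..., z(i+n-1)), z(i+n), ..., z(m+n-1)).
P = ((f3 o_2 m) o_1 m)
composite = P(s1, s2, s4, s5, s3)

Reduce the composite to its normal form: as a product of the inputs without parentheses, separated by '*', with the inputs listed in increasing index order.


s1 * s2 * s3 * s4 * s5

Shape and order are irrelevant to f3; the s-input set decides.
m(s1, s2) linearizes to s1 * s2
m(s4, s5) linearizes to s4 * s5
f3(m(s1, s2), m(s4, s5), s3) linearizes to s1 * s2 * s4 * s5 * s3
rearranged into index order: s1 * s2 * s3 * s4 * s5


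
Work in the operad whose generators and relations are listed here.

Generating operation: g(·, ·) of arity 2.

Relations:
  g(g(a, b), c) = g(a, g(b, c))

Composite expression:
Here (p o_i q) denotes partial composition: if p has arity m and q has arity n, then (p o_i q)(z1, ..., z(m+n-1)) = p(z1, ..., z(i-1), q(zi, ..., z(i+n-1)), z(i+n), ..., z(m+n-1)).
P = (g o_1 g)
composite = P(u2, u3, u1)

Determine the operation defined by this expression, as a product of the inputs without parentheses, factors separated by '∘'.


u2 ∘ u3 ∘ u1

All parenthesizations of g agree; list the u-inputs left to right.
g(u2, u3) spells out as u2 ∘ u3
g(g(u2, u3), u1) spells out as u2 ∘ u3 ∘ u1


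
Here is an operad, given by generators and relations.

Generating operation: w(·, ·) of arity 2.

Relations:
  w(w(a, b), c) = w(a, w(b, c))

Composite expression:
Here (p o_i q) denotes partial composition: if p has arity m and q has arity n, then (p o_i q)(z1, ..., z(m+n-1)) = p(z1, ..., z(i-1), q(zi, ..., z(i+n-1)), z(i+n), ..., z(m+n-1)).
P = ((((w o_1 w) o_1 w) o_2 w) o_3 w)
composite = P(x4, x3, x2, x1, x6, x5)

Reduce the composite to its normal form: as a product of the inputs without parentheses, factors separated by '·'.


x4 · x3 · x2 · x1 · x6 · x5

All parenthesizations of w agree; list the x-inputs left to right.
w(x2, x1) linearizes to x2 · x1
w(x3, w(x2, x1)) linearizes to x3 · x2 · x1
w(x4, w(x3, w(x2, x1))) linearizes to x4 · x3 · x2 · x1
w(w(x4, w(x3, w(x2, x1))), x6) linearizes to x4 · x3 · x2 · x1 · x6
w(w(w(x4, w(x3, w(x2, x1))), x6), x5) linearizes to x4 · x3 · x2 · x1 · x6 · x5


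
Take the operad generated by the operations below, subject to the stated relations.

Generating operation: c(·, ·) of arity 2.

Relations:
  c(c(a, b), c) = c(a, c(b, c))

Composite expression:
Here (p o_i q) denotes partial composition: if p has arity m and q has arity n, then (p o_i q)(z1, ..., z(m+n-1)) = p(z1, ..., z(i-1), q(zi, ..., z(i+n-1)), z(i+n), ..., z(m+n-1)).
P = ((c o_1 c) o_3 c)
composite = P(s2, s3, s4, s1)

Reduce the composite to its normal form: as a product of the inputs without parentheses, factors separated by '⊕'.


s2 ⊕ s3 ⊕ s4 ⊕ s1

Key point: c is associative — brackets drop, the s-order remains.
c(s2, s3) unparenthesizes to s2 ⊕ s3
c(s4, s1) unparenthesizes to s4 ⊕ s1
c(c(s2, s3), c(s4, s1)) unparenthesizes to s2 ⊕ s3 ⊕ s4 ⊕ s1


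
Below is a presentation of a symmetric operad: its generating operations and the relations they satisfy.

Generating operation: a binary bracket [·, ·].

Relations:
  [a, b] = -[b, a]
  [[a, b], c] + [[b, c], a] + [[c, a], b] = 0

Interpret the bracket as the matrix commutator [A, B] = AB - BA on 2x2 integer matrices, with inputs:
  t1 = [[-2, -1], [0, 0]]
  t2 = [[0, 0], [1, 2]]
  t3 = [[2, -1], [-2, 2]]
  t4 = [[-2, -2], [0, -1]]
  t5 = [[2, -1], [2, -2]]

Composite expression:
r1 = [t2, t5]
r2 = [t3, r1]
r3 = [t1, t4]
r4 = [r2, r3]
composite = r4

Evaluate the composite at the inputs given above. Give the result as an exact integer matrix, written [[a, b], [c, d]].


[t2, t5] = [[1, 2], [8, -1]]
[t3, [t2, t5]] = [[-4, 2], [-4, 4]]
[t1, t4] = [[0, 3], [0, 0]]
[[t3, [t2, t5]], [t1, t4]] = [[12, -24], [0, -12]]

[[12, -24], [0, -12]]


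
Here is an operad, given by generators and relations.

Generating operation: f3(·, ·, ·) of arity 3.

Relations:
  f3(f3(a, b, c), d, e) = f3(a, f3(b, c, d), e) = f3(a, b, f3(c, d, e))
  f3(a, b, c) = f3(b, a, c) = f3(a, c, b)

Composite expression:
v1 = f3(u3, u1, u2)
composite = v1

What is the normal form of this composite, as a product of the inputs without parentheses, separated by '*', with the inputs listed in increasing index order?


u1 * u2 * u3

Both nesting and order wash out for f3; what remains is which u's occur.
f3(u3, u1, u2) collapses to u3 * u1 * u2
the factors in increasing index order: u1 * u2 * u3


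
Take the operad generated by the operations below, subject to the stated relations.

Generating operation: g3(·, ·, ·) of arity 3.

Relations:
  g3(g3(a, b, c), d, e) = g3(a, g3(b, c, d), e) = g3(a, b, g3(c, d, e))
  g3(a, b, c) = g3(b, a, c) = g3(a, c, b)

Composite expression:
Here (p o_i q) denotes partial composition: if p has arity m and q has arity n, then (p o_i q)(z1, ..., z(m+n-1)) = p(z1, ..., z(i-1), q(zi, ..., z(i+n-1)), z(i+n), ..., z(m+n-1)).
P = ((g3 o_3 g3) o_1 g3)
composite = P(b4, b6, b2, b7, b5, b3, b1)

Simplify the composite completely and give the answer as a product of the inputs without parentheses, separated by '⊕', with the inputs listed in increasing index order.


b1 ⊕ b2 ⊕ b3 ⊕ b4 ⊕ b5 ⊕ b6 ⊕ b7

Key point: g3 commutes, so take the b-inputs in any fixed order.
g3(b4, b6, b2) linearizes to b4 ⊕ b6 ⊕ b2
g3(b5, b3, b1) linearizes to b5 ⊕ b3 ⊕ b1
g3(g3(b4, b6, b2), b7, g3(b5, b3, b1)) linearizes to b4 ⊕ b6 ⊕ b2 ⊕ b7 ⊕ b5 ⊕ b3 ⊕ b1
commutativity sorts the factors: b1 ⊕ b2 ⊕ b3 ⊕ b4 ⊕ b5 ⊕ b6 ⊕ b7


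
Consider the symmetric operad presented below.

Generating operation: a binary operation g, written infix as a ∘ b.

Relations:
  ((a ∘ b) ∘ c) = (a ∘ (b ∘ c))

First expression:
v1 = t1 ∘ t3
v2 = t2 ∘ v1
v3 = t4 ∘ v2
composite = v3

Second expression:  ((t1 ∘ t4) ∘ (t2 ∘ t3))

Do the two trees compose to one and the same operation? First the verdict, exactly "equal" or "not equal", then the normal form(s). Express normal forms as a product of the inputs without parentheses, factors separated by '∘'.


not equal; first: t4 ∘ t2 ∘ t1 ∘ t3; second: t1 ∘ t4 ∘ t2 ∘ t3

The first expression reduces to t4 ∘ t2 ∘ t1 ∘ t3
The second expression reduces to t1 ∘ t4 ∘ t2 ∘ t3
The forms do not match — not equal.


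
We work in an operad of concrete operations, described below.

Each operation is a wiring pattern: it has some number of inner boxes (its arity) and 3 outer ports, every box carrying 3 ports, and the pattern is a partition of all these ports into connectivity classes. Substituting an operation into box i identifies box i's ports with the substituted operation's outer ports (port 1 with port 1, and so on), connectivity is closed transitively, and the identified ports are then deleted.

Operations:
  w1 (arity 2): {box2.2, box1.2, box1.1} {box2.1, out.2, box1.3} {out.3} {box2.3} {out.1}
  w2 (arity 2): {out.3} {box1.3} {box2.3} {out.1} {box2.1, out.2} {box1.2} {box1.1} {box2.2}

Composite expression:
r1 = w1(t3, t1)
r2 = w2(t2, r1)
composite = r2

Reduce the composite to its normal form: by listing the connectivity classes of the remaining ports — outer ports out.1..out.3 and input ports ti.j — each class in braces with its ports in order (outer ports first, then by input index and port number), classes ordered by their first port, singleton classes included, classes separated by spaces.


{out.1} {out.2} {out.3} {t1.1, t3.3} {t1.2, t3.1, t3.2} {t1.3} {t2.1} {t2.2} {t2.3}

Treat the ports identified at w2 as solder joints: merge, then drop.
through w1, on inputs (t3, t1): {out.1} {out.2, t1.1, t3.3} {out.3} {t1.2, t3.1, t3.2} {t1.3} (out.j = stage outer ports)
through w2, on inputs (t2, t3, t1): {out.1} {out.2} {out.3} {t1.1, t3.3} {t1.2, t3.1, t3.2} {t1.3} {t2.1} {t2.2} {t2.3} (out.j = stage outer ports)


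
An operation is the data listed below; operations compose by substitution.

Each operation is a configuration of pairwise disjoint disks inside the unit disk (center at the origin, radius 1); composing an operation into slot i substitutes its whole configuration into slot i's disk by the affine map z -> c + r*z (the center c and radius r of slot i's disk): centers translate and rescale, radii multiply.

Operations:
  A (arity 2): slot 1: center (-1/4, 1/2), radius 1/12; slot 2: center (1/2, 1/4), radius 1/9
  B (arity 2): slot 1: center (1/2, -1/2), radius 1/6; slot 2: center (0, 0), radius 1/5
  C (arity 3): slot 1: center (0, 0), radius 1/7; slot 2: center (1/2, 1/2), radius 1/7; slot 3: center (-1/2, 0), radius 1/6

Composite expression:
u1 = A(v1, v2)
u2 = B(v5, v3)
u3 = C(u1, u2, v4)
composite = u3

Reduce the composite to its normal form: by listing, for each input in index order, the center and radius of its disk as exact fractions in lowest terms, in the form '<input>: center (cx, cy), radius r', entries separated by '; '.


v1: center (-1/28, 1/14), radius 1/84; v2: center (1/14, 1/28), radius 1/63; v3: center (1/2, 1/2), radius 1/35; v4: center (-1/2, 0), radius 1/6; v5: center (4/7, 3/7), radius 1/42

Affine substitution under C: radii multiply and v-centers shift.
input v1: composing its 2 substitution steps yields center (-1/28, 1/14), radius 1/84
input v2: composing its 2 substitution steps yields center (1/14, 1/28), radius 1/63
input v5: composing its 2 substitution steps yields center (4/7, 3/7), radius 1/42
input v3: composing its 2 substitution steps yields center (1/2, 1/2), radius 1/35
input v4: composing its 1 substitution step yields center (-1/2, 0), radius 1/6
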